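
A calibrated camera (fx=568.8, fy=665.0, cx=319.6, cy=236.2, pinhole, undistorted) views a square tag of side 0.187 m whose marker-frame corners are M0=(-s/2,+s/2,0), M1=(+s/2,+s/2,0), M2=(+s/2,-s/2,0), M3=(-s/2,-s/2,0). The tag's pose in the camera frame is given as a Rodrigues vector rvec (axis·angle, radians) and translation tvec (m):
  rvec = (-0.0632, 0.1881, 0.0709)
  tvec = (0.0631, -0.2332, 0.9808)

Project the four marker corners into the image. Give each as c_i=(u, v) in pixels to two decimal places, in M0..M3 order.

Intrinsics K: fx=568.8, fy=665.0, cx=319.6, cy=236.2
Marker side s = 0.187 m; corners in marker frame (Z=0):
  M0 = (-0.0935, +0.0935, 0)
  M1 = (+0.0935, +0.0935, 0)
  M2 = (+0.0935, -0.0935, 0)
  M3 = (-0.0935, -0.0935, 0)
rvec = (-0.0632, 0.1881, 0.0709), |rvec| = θ = 0.21072 rad = 12.073°
Rodrigues: sinθ=0.20916, 1−cosθ=0.02212; R = I + sinθ·[k]× + (1−cosθ)·[k]×²:
    [+0.97987 -0.07630 +0.18448]
    [+0.06445 +0.99551 +0.06938]
    [-0.18894 -0.05609 +0.98038]
t = (0.0631, -0.2332, 0.9808) m
M0: Pc = R·M0+t = (-0.03565, -0.14615, +0.99322); u = 568.8·(-0.03565)/0.99322 + 319.6 = 299.1829, v = 665.0·(-0.14615)/0.99322 + 236.2 = 138.3492
M1: Pc = R·M1+t = (+0.14758, -0.13409, +0.95789); u = 568.8·(+0.14758)/0.95789 + 319.6 = 407.2362, v = 665.0·(-0.13409)/0.95789 + 236.2 = 143.1075
M2: Pc = R·M2+t = (+0.16185, -0.32025, +0.96838); u = 568.8·(+0.16185)/0.96838 + 319.6 = 414.6675, v = 665.0·(-0.32025)/0.96838 + 236.2 = 16.2772
M3: Pc = R·M3+t = (-0.02138, -0.33231, +1.00371); u = 568.8·(-0.02138)/1.00371 + 319.6 = 307.4818, v = 665.0·(-0.33231)/1.00371 + 236.2 = 16.0332

c0=(299.18, 138.35) c1=(407.24, 143.11) c2=(414.67, 16.28) c3=(307.48, 16.03)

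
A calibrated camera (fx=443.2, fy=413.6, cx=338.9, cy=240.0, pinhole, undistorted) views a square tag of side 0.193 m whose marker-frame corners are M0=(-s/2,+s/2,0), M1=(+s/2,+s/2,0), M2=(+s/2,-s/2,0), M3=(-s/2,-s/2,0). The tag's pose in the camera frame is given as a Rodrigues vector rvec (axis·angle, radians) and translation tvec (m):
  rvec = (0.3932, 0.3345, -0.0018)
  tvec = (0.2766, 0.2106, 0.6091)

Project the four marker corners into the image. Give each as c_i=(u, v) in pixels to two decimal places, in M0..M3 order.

c0=(464.57, 419.67) c1=(608.80, 445.87) c2=(634.49, 337.26) c3=(470.31, 319.02)

Intrinsics K: fx=443.2, fy=413.6, cx=338.9, cy=240.0
Marker side s = 0.193 m; corners in marker frame (Z=0):
  M0 = (-0.0965, +0.0965, 0)
  M1 = (+0.0965, +0.0965, 0)
  M2 = (+0.0965, -0.0965, 0)
  M3 = (-0.0965, -0.0965, 0)
rvec = (0.3932, 0.3345, -0.0018), |rvec| = θ = 0.51624 rad = 29.578°
Rodrigues: sinθ=0.49361, 1−cosθ=0.13032; R = I + sinθ·[k]× + (1−cosθ)·[k]×²:
    [+0.94528 +0.06604 +0.31949]
    [+0.06259 +0.92440 -0.37626]
    [-0.32019 +0.37567 +0.86968]
t = (0.2766, 0.2106, 0.6091) m
M0: Pc = R·M0+t = (+0.19175, +0.29376, +0.67625); u = 443.2·(+0.19175)/0.67625 + 338.9 = 464.5705, v = 413.6·(+0.29376)/0.67625 + 240.0 = 419.6684
M1: Pc = R·M1+t = (+0.37419, +0.30584, +0.61445); u = 443.2·(+0.37419)/0.61445 + 338.9 = 608.8014, v = 413.6·(+0.30584)/0.61445 + 240.0 = 445.8693
M2: Pc = R·M2+t = (+0.36145, +0.12744, +0.54195); u = 443.2·(+0.36145)/0.54195 + 338.9 = 634.4874, v = 413.6·(+0.12744)/0.54195 + 240.0 = 337.2554
M3: Pc = R·M3+t = (+0.17901, +0.11536, +0.60375); u = 443.2·(+0.17901)/0.60375 + 338.9 = 470.3066, v = 413.6·(+0.11536)/0.60375 + 240.0 = 319.0250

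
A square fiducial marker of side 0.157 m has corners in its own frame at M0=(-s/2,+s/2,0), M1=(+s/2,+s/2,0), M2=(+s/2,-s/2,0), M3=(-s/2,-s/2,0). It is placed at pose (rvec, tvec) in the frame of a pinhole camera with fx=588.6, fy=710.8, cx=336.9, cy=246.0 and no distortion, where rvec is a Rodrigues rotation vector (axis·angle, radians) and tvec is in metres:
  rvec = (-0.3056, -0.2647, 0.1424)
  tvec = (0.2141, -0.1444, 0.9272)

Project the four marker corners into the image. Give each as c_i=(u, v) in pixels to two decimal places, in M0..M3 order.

Intrinsics K: fx=588.6, fy=710.8, cx=336.9, cy=246.0
Marker side s = 0.157 m; corners in marker frame (Z=0):
  M0 = (-0.0785, +0.0785, 0)
  M1 = (+0.0785, +0.0785, 0)
  M2 = (+0.0785, -0.0785, 0)
  M3 = (-0.0785, -0.0785, 0)
rvec = (-0.3056, -0.2647, 0.1424), |rvec| = θ = 0.42864 rad = 24.559°
Rodrigues: sinθ=0.41564, 1−cosθ=0.09047; R = I + sinθ·[k]× + (1−cosθ)·[k]×²:
    [+0.95552 -0.09825 -0.27810]
    [+0.17791 +0.94403 +0.27777]
    [+0.23524 -0.31489 +0.91952]
t = (0.2141, -0.1444, 0.9272) m
M0: Pc = R·M0+t = (+0.13138, -0.08426, +0.88401); u = 588.6·(+0.13138)/0.88401 + 336.9 = 424.3759, v = 710.8·(-0.08426)/0.88401 + 246.0 = 178.2504
M1: Pc = R·M1+t = (+0.28140, -0.05633, +0.92095); u = 588.6·(+0.28140)/0.92095 + 336.9 = 516.7466, v = 710.8·(-0.05633)/0.92095 + 246.0 = 202.5255
M2: Pc = R·M2+t = (+0.29682, -0.20454, +0.97039); u = 588.6·(+0.29682)/0.97039 + 336.9 = 516.9404, v = 710.8·(-0.20454)/0.97039 + 246.0 = 96.1756
M3: Pc = R·M3+t = (+0.14680, -0.23247, +0.93345); u = 588.6·(+0.14680)/0.93345 + 336.9 = 429.4694, v = 710.8·(-0.23247)/0.93345 + 246.0 = 68.9783

c0=(424.38, 178.25) c1=(516.75, 202.53) c2=(516.94, 96.18) c3=(429.47, 68.98)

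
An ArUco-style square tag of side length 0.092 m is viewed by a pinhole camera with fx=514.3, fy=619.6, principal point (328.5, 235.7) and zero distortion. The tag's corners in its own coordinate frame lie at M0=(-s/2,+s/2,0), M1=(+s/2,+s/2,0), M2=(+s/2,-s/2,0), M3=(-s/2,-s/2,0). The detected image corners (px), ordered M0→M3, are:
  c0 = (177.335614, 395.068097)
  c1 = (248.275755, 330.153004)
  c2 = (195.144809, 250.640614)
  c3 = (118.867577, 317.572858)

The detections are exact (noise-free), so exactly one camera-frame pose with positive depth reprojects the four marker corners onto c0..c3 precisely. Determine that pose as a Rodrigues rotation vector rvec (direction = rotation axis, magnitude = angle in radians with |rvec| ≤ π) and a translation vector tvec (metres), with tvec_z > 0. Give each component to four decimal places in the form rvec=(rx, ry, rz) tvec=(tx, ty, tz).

rvec=(0.2814, -0.2266, -0.6185) tvec=(-0.1473, 0.0759, 0.5321)

Intrinsics K: fx=514.3, fy=619.6, cx=328.5, cy=235.7
Marker side s = 0.092 m; corners in marker frame (Z=0):
  M0 = (-0.0460, +0.0460, 0)
  M1 = (+0.0460, +0.0460, 0)
  M2 = (+0.0460, -0.0460, 0)
  M3 = (-0.0460, -0.0460, 0)
Detected image corners:
  c0 = (177.335614, 395.068097) px
  c1 = (248.275755, 330.153004) px
  c2 = (195.144809, 250.640614) px
  c3 = (118.867577, 317.572858) px
Planar DLT: solve 8×8 A·h = b for H (H[2,2]=1):
  H  [+842.49817 +719.16853 +186.08571]
  H  [-640.67347 +1050.96899 +324.10733]
  H  [+0.23373 +0.61093 +1.00000]
B = K⁻¹H; ‖b₁‖=1.879434, ‖b₂‖=1.879434; λ = 2/(‖b₁‖+‖b₂‖) = 0.532075, sign → tz>0 ⇒ λ=+0.532075
r₁ = λ·B[:,0] = (+0.79218,-0.59748,+0.12436); r₂ = λ·B[:,1] = (+0.53640,+0.77885,+0.32506)
r₃ = r₁×r₂ = (-0.29108,-0.19080,+0.93748); SVD([r₁ r₂ r₃]) → R = UVᵀ:
  R  [+0.79218 +0.53640 -0.29108]
  R  [-0.59748 +0.77885 -0.19080]
  R  [+0.12436 +0.32506 +0.93748]
t = (-0.14734, +0.07592, +0.53208) m
tr R = 2.508515; θ = arccos((tr R − 1)/2) = 0.716274 rad = 41.039°
axis k = ((R−Rᵀ)₃₂, (R−Rᵀ)₁₃, (R−Rᵀ)₂₁) / (2 sinθ) = (+0.392837, -0.316369, -0.863475)
rvec = θ·k = (+0.281379, -0.226607, -0.618485)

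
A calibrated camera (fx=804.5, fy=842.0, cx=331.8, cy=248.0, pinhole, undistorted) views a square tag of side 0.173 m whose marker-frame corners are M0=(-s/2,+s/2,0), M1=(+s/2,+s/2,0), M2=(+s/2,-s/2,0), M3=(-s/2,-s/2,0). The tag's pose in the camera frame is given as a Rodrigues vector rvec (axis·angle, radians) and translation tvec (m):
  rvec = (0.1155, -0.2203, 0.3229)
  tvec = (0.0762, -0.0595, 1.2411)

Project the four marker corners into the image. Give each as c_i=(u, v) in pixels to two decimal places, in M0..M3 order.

c0=(310.81, 245.19) c1=(412.98, 279.92) c2=(450.07, 170.88) c3=(348.01, 132.16)

Intrinsics K: fx=804.5, fy=842.0, cx=331.8, cy=248.0
Marker side s = 0.173 m; corners in marker frame (Z=0):
  M0 = (-0.0865, +0.0865, 0)
  M1 = (+0.0865, +0.0865, 0)
  M2 = (+0.0865, -0.0865, 0)
  M3 = (-0.0865, -0.0865, 0)
rvec = (0.1155, -0.2203, 0.3229), |rvec| = θ = 0.40760 rad = 23.354°
Rodrigues: sinθ=0.39641, 1−cosθ=0.08192; R = I + sinθ·[k]× + (1−cosθ)·[k]×²:
    [+0.92465 -0.32658 -0.19586]
    [+0.30149 +0.94201 -0.14741]
    [+0.23264 +0.07725 +0.96949]
t = (0.0762, -0.0595, 1.2411) m
M0: Pc = R·M0+t = (-0.03203, -0.00409, +1.22766); u = 804.5·(-0.03203)/1.22766 + 331.8 = 310.8092, v = 842.0·(-0.00409)/1.22766 + 248.0 = 245.1915
M1: Pc = R·M1+t = (+0.12793, +0.04806, +1.26791); u = 804.5·(+0.12793)/1.26791 + 331.8 = 412.9751, v = 842.0·(+0.04806)/1.26791 + 248.0 = 279.9175
M2: Pc = R·M2+t = (+0.18443, -0.11491, +1.25454); u = 804.5·(+0.18443)/1.25454 + 331.8 = 450.0706, v = 842.0·(-0.11491)/1.25454 + 248.0 = 170.8801
M3: Pc = R·M3+t = (+0.02447, -0.16706, +1.21429); u = 804.5·(+0.02447)/1.21429 + 331.8 = 348.0098, v = 842.0·(-0.16706)/1.21429 + 248.0 = 132.1580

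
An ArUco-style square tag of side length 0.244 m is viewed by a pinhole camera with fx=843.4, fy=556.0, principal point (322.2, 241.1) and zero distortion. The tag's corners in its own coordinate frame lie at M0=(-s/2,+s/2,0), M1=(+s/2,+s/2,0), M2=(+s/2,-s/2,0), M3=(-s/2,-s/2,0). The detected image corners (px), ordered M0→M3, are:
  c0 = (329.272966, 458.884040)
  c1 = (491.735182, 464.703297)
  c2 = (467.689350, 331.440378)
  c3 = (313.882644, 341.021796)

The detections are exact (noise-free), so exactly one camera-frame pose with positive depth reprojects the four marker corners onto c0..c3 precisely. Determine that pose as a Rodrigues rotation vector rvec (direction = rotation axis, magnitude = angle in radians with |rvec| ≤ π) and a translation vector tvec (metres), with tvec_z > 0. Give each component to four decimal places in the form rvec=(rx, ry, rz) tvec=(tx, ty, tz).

rvec=(-0.1480, 0.6176, -0.1429) tvec=(0.0973, 0.3151, 1.1180)

Intrinsics K: fx=843.4, fy=556.0, cx=322.2, cy=241.1
Marker side s = 0.244 m; corners in marker frame (Z=0):
  M0 = (-0.1220, +0.1220, 0)
  M1 = (+0.1220, +0.1220, 0)
  M2 = (+0.1220, -0.1220, 0)
  M3 = (-0.1220, -0.1220, 0)
Detected image corners:
  c0 = (329.272966, 458.884040) px
  c1 = (491.735182, 464.703297) px
  c2 = (467.689350, 331.440378) px
  c3 = (313.882644, 341.021796) px
Planar DLT: solve 8×8 A·h = b for H (H[2,2]=1):
  H  [+445.37916 +15.07752 +395.57872]
  H  [-209.86966 +448.27816 +397.83456]
  H  [-0.50509 -0.16134 +1.00000]
B = K⁻¹H; ‖b₁‖=0.894491, ‖b₂‖=0.894491; λ = 2/(‖b₁‖+‖b₂‖) = 1.117954, sign → tz>0 ⇒ λ=+1.117954
r₁ = λ·B[:,0] = (+0.80608,-0.17713,-0.56467); r₂ = λ·B[:,1] = (+0.08889,+0.97957,-0.18037)
r₃ = r₁×r₂ = (+0.58509,+0.09520,+0.80536); SVD([r₁ r₂ r₃]) → R = UVᵀ:
  R  [+0.80608 +0.08889 +0.58509]
  R  [-0.17713 +0.97957 +0.09520]
  R  [-0.56467 -0.18037 +0.80536]
t = (+0.09727, +0.31515, +1.11795) m
tr R = 2.591020; θ = arccos((tr R − 1)/2) = 0.650948 rad = 37.297°
axis k = ((R−Rᵀ)₃₂, (R−Rᵀ)₁₃, (R−Rᵀ)₂₁) / (2 sinθ) = (-0.227395, +0.948740, -0.219509)
rvec = θ·k = (-0.148022, +0.617580, -0.142889)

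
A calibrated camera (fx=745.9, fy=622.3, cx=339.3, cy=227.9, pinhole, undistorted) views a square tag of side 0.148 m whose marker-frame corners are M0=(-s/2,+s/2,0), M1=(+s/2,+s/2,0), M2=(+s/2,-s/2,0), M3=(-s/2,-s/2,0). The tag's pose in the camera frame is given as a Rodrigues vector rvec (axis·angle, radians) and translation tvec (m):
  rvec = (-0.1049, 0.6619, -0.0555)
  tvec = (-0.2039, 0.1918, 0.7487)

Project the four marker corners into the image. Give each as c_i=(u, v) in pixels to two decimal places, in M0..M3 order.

c0=(91.56, 443.09) c1=(184.45, 459.81) c2=(185.36, 325.81) c3=(94.33, 324.52)

Intrinsics K: fx=745.9, fy=622.3, cx=339.3, cy=227.9
Marker side s = 0.148 m; corners in marker frame (Z=0):
  M0 = (-0.0740, +0.0740, 0)
  M1 = (+0.0740, +0.0740, 0)
  M2 = (+0.0740, -0.0740, 0)
  M3 = (-0.0740, -0.0740, 0)
rvec = (-0.1049, 0.6619, -0.0555), |rvec| = θ = 0.67246 rad = 38.529°
Rodrigues: sinθ=0.62291, 1−cosθ=0.21771; R = I + sinθ·[k]× + (1−cosθ)·[k]×²:
    [+0.78759 +0.01798 +0.61593]
    [-0.08484 +0.99322 +0.07949]
    [-0.61033 -0.11486 +0.78378]
t = (-0.2039, 0.1918, 0.7487) m
M0: Pc = R·M0+t = (-0.26085, +0.27158, +0.78536); u = 745.9·(-0.26085)/0.78536 + 339.3 = 91.5567, v = 622.3·(+0.27158)/0.78536 + 227.9 = 443.0891
M1: Pc = R·M1+t = (-0.14429, +0.25902, +0.69504); u = 745.9·(-0.14429)/0.69504 + 339.3 = 184.4534, v = 622.3·(+0.25902)/0.69504 + 227.9 = 459.8134
M2: Pc = R·M2+t = (-0.14695, +0.11202, +0.71204); u = 745.9·(-0.14695)/0.71204 + 339.3 = 185.3621, v = 622.3·(+0.11202)/0.71204 + 227.9 = 325.8058
M3: Pc = R·M3+t = (-0.26351, +0.12458, +0.80236); u = 745.9·(-0.26351)/0.80236 + 339.3 = 94.3313, v = 622.3·(+0.12458)/0.80236 + 227.9 = 324.5221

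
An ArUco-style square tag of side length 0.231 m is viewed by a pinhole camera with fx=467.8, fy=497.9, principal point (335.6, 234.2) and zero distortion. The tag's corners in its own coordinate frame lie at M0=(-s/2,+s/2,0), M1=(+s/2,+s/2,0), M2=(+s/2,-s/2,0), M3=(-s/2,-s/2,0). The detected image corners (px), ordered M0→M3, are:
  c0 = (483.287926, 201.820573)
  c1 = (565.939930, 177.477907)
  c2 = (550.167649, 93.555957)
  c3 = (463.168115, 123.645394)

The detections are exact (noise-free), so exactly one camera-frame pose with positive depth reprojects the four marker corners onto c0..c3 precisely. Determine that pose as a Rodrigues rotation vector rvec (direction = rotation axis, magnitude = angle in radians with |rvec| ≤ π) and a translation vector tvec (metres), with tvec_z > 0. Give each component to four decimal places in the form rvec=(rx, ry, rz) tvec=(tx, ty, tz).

rvec=(0.4114, 0.2329, -0.3257) tvec=(0.5041, -0.2206, 1.3156)

Intrinsics K: fx=467.8, fy=497.9, cx=335.6, cy=234.2
Marker side s = 0.231 m; corners in marker frame (Z=0):
  M0 = (-0.1155, +0.1155, 0)
  M1 = (+0.1155, +0.1155, 0)
  M2 = (+0.1155, -0.1155, 0)
  M3 = (-0.1155, -0.1155, 0)
Detected image corners:
  c0 = (483.287926, 201.820573) px
  c1 = (565.939930, 177.477907) px
  c2 = (550.167649, 93.555957) px
  c3 = (463.168115, 123.645394) px
Planar DLT: solve 8×8 A·h = b for H (H[2,2]=1):
  H  [+255.01231 +216.00636 +514.85529]
  H  [-149.79775 +390.48152 +150.71946]
  H  [-0.21703 +0.26779 +1.00000]
B = K⁻¹H; ‖b₁‖=0.760111, ‖b₂‖=0.760111; λ = 2/(‖b₁‖+‖b₂‖) = 1.315597, sign → tz>0 ⇒ λ=+1.315597
r₁ = λ·B[:,0] = (+0.92200,-0.26151,-0.28552); r₂ = λ·B[:,1] = (+0.35474,+0.86605,+0.35230)
r₃ = r₁×r₂ = (+0.15515,-0.42611,+0.89127); SVD([r₁ r₂ r₃]) → R = UVᵀ:
  R  [+0.92200 +0.35474 +0.15515]
  R  [-0.26151 +0.86605 -0.42611]
  R  [-0.28552 +0.35230 +0.89127]
t = (+0.50412, -0.22058, +1.31560) m
tr R = 2.679328; θ = arccos((tr R − 1)/2) = 0.574132 rad = 32.895°
axis k = ((R−Rᵀ)₃₂, (R−Rᵀ)₁₃, (R−Rᵀ)₂₁) / (2 sinθ) = (+0.716624, +0.405690, -0.567333)
rvec = θ·k = (+0.411437, +0.232919, -0.325724)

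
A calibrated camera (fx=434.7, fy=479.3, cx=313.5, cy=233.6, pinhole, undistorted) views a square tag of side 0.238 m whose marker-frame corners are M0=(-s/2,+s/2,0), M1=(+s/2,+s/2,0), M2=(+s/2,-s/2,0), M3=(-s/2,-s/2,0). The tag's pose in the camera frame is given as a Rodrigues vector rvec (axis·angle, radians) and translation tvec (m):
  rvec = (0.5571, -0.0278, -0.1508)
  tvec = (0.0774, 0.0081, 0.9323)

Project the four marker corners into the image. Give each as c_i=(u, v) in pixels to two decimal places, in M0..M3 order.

Intrinsics K: fx=434.7, fy=479.3, cx=313.5, cy=233.6
Marker side s = 0.238 m; corners in marker frame (Z=0):
  M0 = (-0.1190, +0.1190, 0)
  M1 = (+0.1190, +0.1190, 0)
  M2 = (+0.1190, -0.1190, 0)
  M3 = (-0.1190, -0.1190, 0)
rvec = (0.5571, -0.0278, -0.1508), |rvec| = θ = 0.57782 rad = 33.107°
Rodrigues: sinθ=0.54620, 1−cosθ=0.16234; R = I + sinθ·[k]× + (1−cosθ)·[k]×²:
    [+0.98857 +0.13502 -0.06713]
    [-0.15008 +0.83803 -0.52457]
    [-0.01457 +0.52865 +0.84871]
t = (0.0774, 0.0081, 0.9323) m
M0: Pc = R·M0+t = (-0.02417, +0.12569, +0.99694); u = 434.7·(-0.02417)/0.99694 + 313.5 = 302.9600, v = 479.3·(+0.12569)/0.99694 + 233.6 = 294.0256
M1: Pc = R·M1+t = (+0.21111, +0.08997, +0.99348); u = 434.7·(+0.21111)/0.99348 + 313.5 = 405.8706, v = 479.3·(+0.08997)/0.99348 + 233.6 = 277.0041
M2: Pc = R·M2+t = (+0.17897, -0.10949, +0.86766); u = 434.7·(+0.17897)/0.86766 + 313.5 = 403.1660, v = 479.3·(-0.10949)/0.86766 + 233.6 = 173.1196
M3: Pc = R·M3+t = (-0.05631, -0.07377, +0.87112); u = 434.7·(-0.05631)/0.87112 + 313.5 = 285.4025, v = 479.3·(-0.07377)/0.87112 + 233.6 = 193.0130

c0=(302.96, 294.03) c1=(405.87, 277.00) c2=(403.17, 173.12) c3=(285.40, 193.01)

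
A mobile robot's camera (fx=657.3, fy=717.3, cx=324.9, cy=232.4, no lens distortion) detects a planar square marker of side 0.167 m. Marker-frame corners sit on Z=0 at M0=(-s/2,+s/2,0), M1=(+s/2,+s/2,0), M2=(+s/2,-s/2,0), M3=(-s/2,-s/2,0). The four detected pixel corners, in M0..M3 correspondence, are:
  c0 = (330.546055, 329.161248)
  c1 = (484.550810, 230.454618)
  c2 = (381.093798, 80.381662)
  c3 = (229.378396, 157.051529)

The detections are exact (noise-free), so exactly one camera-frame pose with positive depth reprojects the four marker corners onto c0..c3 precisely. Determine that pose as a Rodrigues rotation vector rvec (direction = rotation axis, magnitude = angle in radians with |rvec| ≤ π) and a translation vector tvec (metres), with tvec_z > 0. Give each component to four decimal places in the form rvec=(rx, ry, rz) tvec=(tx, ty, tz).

rvec=(-0.3692, -0.2577, -0.5303) tvec=(0.0296, -0.0314, 0.5870)

Intrinsics K: fx=657.3, fy=717.3, cx=324.9, cy=232.4
Marker side s = 0.167 m; corners in marker frame (Z=0):
  M0 = (-0.0835, +0.0835, 0)
  M1 = (+0.0835, +0.0835, 0)
  M2 = (+0.0835, -0.0835, 0)
  M3 = (-0.0835, -0.0835, 0)
Detected image corners:
  c0 = (330.546055, 329.161248) px
  c1 = (484.550810, 230.454618) px
  c2 = (381.093798, 80.381662) px
  c3 = (229.378396, 157.051529) px
Planar DLT: solve 8×8 A·h = b for H (H[2,2]=1):
  H  [+1116.28656 +446.32659 +357.99826]
  H  [-409.99686 +868.33528 +194.05042]
  H  [+0.56461 -0.46759 +1.00000]
B = K⁻¹H; ‖b₁‖=1.703592, ‖b₂‖=1.703591; λ = 2/(‖b₁‖+‖b₂‖) = 0.586995, sign → tz>0 ⇒ λ=+0.586995
r₁ = λ·B[:,0] = (+0.83307,-0.44290,+0.33143); r₂ = λ·B[:,1] = (+0.53426,+0.79952,-0.27447)
r₃ = r₁×r₂ = (-0.14342,+0.40572,+0.90267); SVD([r₁ r₂ r₃]) → R = UVᵀ:
  R  [+0.83307 +0.53426 -0.14342]
  R  [-0.44290 +0.79952 +0.40572]
  R  [+0.33143 -0.27447 +0.90267]
t = (+0.02956, -0.03138, +0.58700) m
tr R = 2.535261; θ = arccos((tr R − 1)/2) = 0.695660 rad = 39.858°
axis k = ((R−Rᵀ)₃₂, (R−Rᵀ)₁₃, (R−Rᵀ)₂₁) / (2 sinθ) = (-0.530661, -0.370456, -0.762339)
rvec = θ·k = (-0.369160, -0.257712, -0.530329)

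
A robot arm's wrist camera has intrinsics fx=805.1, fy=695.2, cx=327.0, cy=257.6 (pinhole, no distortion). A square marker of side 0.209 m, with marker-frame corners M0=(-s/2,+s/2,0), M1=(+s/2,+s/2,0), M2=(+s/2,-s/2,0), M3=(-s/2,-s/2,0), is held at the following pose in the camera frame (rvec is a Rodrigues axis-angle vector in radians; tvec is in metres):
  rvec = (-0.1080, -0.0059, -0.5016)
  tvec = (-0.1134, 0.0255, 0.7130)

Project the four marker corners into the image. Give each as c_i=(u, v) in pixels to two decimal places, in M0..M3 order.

Intrinsics K: fx=805.1, fy=695.2, cx=327.0, cy=257.6
Marker side s = 0.209 m; corners in marker frame (Z=0):
  M0 = (-0.1045, +0.1045, 0)
  M1 = (+0.1045, +0.1045, 0)
  M2 = (+0.1045, -0.1045, 0)
  M3 = (-0.1045, -0.1045, 0)
rvec = (-0.1080, -0.0059, -0.5016), |rvec| = θ = 0.51313 rad = 29.400°
Rodrigues: sinθ=0.49091, 1−cosθ=0.12879; R = I + sinθ·[k]× + (1−cosθ)·[k]×²:
    [+0.87692 +0.48019 +0.02085]
    [-0.47956 +0.87123 +0.10477]
    [+0.03214 -0.10188 +0.99428]
t = (-0.1134, 0.0255, 0.7130) m
M0: Pc = R·M0+t = (-0.15486, +0.16666, +0.69900); u = 805.1·(-0.15486)/0.69900 + 327.0 = 148.6348, v = 695.2·(+0.16666)/0.69900 + 257.6 = 423.3531
M1: Pc = R·M1+t = (+0.02842, +0.06643, +0.70571); u = 805.1·(+0.02842)/0.70571 + 327.0 = 359.4196, v = 695.2·(+0.06643)/0.70571 + 257.6 = 323.0395
M2: Pc = R·M2+t = (-0.07194, -0.11566, +0.72700); u = 805.1·(-0.07194)/0.72700 + 327.0 = 247.3303, v = 695.2·(-0.11566)/0.72700 + 257.6 = 147.0018
M3: Pc = R·M3+t = (-0.25522, -0.01543, +0.72029); u = 805.1·(-0.25522)/0.72029 + 327.0 = 41.7309, v = 695.2·(-0.01543)/0.72029 + 257.6 = 242.7083

c0=(148.63, 423.35) c1=(359.42, 323.04) c2=(247.33, 147.00) c3=(41.73, 242.71)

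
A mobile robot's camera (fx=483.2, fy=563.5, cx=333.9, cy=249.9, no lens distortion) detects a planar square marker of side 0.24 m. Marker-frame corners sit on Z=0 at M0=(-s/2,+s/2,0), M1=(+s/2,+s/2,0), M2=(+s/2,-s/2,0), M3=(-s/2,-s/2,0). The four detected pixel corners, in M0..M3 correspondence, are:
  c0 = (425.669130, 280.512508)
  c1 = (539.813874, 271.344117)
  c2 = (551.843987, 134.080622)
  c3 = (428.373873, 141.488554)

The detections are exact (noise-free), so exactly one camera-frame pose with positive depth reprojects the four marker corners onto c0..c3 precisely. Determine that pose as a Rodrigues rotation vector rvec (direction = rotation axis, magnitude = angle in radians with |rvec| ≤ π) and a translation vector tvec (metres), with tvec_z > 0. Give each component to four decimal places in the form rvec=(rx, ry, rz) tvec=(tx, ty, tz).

rvec=(0.3194, -0.0792, -0.0523) tvec=(0.3012, -0.0681, 0.9518)

Intrinsics K: fx=483.2, fy=563.5, cx=333.9, cy=249.9
Marker side s = 0.24 m; corners in marker frame (Z=0):
  M0 = (-0.1200, +0.1200, 0)
  M1 = (+0.1200, +0.1200, 0)
  M2 = (+0.1200, -0.1200, 0)
  M3 = (-0.1200, -0.1200, 0)
Detected image corners:
  c0 = (425.669130, 280.512508) px
  c1 = (539.813874, 271.344117) px
  c2 = (551.843987, 134.080622) px
  c3 = (428.373873, 141.488554) px
Planar DLT: solve 8×8 A·h = b for H (H[2,2]=1):
  H  [+529.76309 +130.41824 +486.79896]
  H  [-19.58107 +644.15498 +209.56845]
  H  [+0.07299 +0.33157 +1.00000]
B = K⁻¹H; ‖b₁‖=1.050615, ‖b₂‖=1.050615; λ = 2/(‖b₁‖+‖b₂‖) = 0.951823, sign → tz>0 ⇒ λ=+0.951823
r₁ = λ·B[:,0] = (+0.99554,-0.06389,+0.06948); r₂ = λ·B[:,1] = (+0.03882,+0.94810,+0.31560)
r₃ = r₁×r₂ = (-0.08603,-0.31149,+0.94635); SVD([r₁ r₂ r₃]) → R = UVᵀ:
  R  [+0.99554 +0.03882 -0.08603]
  R  [-0.06389 +0.94810 -0.31149]
  R  [+0.06948 +0.31560 +0.94635]
t = (+0.30119, -0.06813, +0.95182) m
tr R = 2.889979; θ = arccos((tr R − 1)/2) = 0.333233 rad = 19.093°
axis k = ((R−Rᵀ)₃₂, (R−Rᵀ)₁₃, (R−Rᵀ)₂₁) / (2 sinθ) = (+0.958567, -0.237706, -0.156990)
rvec = θ·k = (+0.319426, -0.079212, -0.052314)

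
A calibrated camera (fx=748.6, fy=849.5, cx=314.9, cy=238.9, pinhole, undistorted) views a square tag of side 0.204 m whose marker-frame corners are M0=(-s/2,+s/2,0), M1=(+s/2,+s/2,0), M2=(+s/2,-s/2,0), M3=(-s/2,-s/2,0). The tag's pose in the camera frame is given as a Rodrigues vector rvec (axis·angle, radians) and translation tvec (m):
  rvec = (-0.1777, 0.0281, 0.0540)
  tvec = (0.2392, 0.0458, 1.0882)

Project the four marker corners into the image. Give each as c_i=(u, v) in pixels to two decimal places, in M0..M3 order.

c0=(406.70, 350.33) c1=(550.15, 359.34) c2=(550.27, 200.98) c3=(411.47, 193.21)

Intrinsics K: fx=748.6, fy=849.5, cx=314.9, cy=238.9
Marker side s = 0.204 m; corners in marker frame (Z=0):
  M0 = (-0.1020, +0.1020, 0)
  M1 = (+0.1020, +0.1020, 0)
  M2 = (+0.1020, -0.1020, 0)
  M3 = (-0.1020, -0.1020, 0)
rvec = (-0.1777, 0.0281, 0.0540), |rvec| = θ = 0.18784 rad = 10.762°
Rodrigues: sinθ=0.18673, 1−cosθ=0.01759; R = I + sinθ·[k]× + (1−cosθ)·[k]×²:
    [+0.99815 -0.05617 +0.02315]
    [+0.05119 +0.98280 +0.17741]
    [-0.03272 -0.17590 +0.98386]
t = (0.2392, 0.0458, 1.0882) m
M0: Pc = R·M0+t = (+0.13166, +0.14082, +1.07360); u = 748.6·(+0.13166)/1.07360 + 314.9 = 406.7035, v = 849.5·(+0.14082)/1.07360 + 238.9 = 350.3295
M1: Pc = R·M1+t = (+0.33528, +0.15127, +1.06692); u = 748.6·(+0.33528)/1.06692 + 314.9 = 550.1490, v = 849.5·(+0.15127)/1.06692 + 238.9 = 359.3419
M2: Pc = R·M2+t = (+0.34674, -0.04922, +1.10280); u = 748.6·(+0.34674)/1.10280 + 314.9 = 550.2730, v = 849.5·(-0.04922)/1.10280 + 238.9 = 200.9821
M3: Pc = R·M3+t = (+0.14312, -0.05967, +1.10948); u = 748.6·(+0.14312)/1.10948 + 314.9 = 411.4662, v = 849.5·(-0.05967)/1.10948 + 238.9 = 193.2139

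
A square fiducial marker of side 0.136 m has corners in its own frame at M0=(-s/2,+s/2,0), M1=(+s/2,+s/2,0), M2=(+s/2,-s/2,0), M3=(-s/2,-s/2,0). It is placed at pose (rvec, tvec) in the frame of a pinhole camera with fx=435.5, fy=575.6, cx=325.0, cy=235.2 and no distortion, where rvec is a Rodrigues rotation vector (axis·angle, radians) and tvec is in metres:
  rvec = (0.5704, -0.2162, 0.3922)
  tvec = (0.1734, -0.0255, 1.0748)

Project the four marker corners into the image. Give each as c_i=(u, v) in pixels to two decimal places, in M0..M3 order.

c0=(358.47, 238.66) c1=(404.70, 259.33) c2=(432.88, 204.04) c3=(384.84, 179.81)

Intrinsics K: fx=435.5, fy=575.6, cx=325.0, cy=235.2
Marker side s = 0.136 m; corners in marker frame (Z=0):
  M0 = (-0.0680, +0.0680, 0)
  M1 = (+0.0680, +0.0680, 0)
  M2 = (+0.0680, -0.0680, 0)
  M3 = (-0.0680, -0.0680, 0)
rvec = (0.5704, -0.2162, 0.3922), |rvec| = θ = 0.72520 rad = 41.551°
Rodrigues: sinθ=0.66329, 1−cosθ=0.25164; R = I + sinθ·[k]× + (1−cosθ)·[k]×²:
    [+0.90404 -0.41772 -0.09070]
    [+0.29971 +0.77073 -0.56227]
    [+0.30478 +0.48113 +0.82196]
t = (0.1734, -0.0255, 1.0748) m
M0: Pc = R·M0+t = (+0.08352, +0.00653, +1.08679); u = 435.5·(+0.08352)/1.08679 + 325.0 = 358.4684, v = 575.6·(+0.00653)/1.08679 + 235.2 = 238.6581
M1: Pc = R·M1+t = (+0.20647, +0.04729, +1.12824); u = 435.5·(+0.20647)/1.12824 + 325.0 = 404.6970, v = 575.6·(+0.04729)/1.12824 + 235.2 = 259.3261
M2: Pc = R·M2+t = (+0.26328, -0.05753, +1.06281); u = 435.5·(+0.26328)/1.06281 + 325.0 = 432.8823, v = 575.6·(-0.05753)/1.06281 + 235.2 = 204.0430
M3: Pc = R·M3+t = (+0.14033, -0.09829, +1.02136); u = 435.5·(+0.14033)/1.02136 + 325.0 = 384.8359, v = 575.6·(-0.09829)/1.02136 + 235.2 = 179.8074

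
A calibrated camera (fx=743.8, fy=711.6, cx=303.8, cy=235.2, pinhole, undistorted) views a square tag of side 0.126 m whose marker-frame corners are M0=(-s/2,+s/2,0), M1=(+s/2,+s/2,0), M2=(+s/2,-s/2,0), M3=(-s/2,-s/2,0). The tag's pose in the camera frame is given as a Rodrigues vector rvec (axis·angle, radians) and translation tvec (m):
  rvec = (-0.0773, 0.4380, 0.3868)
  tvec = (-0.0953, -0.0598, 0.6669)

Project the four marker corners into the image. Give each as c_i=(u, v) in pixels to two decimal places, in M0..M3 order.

c0=(119.71, 211.11) c1=(226.27, 257.85) c2=(282.01, 128.25) c3=(170.94, 91.51)

Intrinsics K: fx=743.8, fy=711.6, cx=303.8, cy=235.2
Marker side s = 0.126 m; corners in marker frame (Z=0):
  M0 = (-0.0630, +0.0630, 0)
  M1 = (+0.0630, +0.0630, 0)
  M2 = (+0.0630, -0.0630, 0)
  M3 = (-0.0630, -0.0630, 0)
rvec = (-0.0773, 0.4380, 0.3868), |rvec| = θ = 0.58943 rad = 33.772°
Rodrigues: sinθ=0.55589, 1−cosθ=0.16875; R = I + sinθ·[k]× + (1−cosθ)·[k]×²:
    [+0.83416 -0.38123 +0.39855]
    [+0.34834 +0.92443 +0.15519]
    [-0.42760 +0.00938 +0.90392]
t = (-0.0953, -0.0598, 0.6669) m
M0: Pc = R·M0+t = (-0.17187, -0.02351, +0.69443); u = 743.8·(-0.17187)/0.69443 + 303.8 = 119.7115, v = 711.6·(-0.02351)/0.69443 + 235.2 = 211.1123
M1: Pc = R·M1+t = (-0.06677, +0.02038, +0.64055); u = 743.8·(-0.06677)/0.64055 + 303.8 = 226.2726, v = 711.6·(+0.02038)/0.64055 + 235.2 = 257.8459
M2: Pc = R·M2+t = (-0.01873, -0.09609, +0.63937); u = 743.8·(-0.01873)/0.63937 + 303.8 = 282.0102, v = 711.6·(-0.09609)/0.63937 + 235.2 = 128.2508
M3: Pc = R·M3+t = (-0.12383, -0.13998, +0.69325); u = 743.8·(-0.12383)/0.69325 + 303.8 = 170.9356, v = 711.6·(-0.13998)/0.69325 + 235.2 = 91.5093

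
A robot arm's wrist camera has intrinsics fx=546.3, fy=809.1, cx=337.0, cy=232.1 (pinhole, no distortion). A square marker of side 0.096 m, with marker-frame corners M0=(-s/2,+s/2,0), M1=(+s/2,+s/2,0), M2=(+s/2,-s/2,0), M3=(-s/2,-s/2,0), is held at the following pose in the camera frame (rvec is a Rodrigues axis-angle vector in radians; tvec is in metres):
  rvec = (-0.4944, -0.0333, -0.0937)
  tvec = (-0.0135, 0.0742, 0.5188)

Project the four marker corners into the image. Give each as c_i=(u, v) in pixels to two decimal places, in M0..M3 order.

Intrinsics K: fx=546.3, fy=809.1, cx=337.0, cy=232.1
Marker side s = 0.096 m; corners in marker frame (Z=0):
  M0 = (-0.0480, +0.0480, 0)
  M1 = (+0.0480, +0.0480, 0)
  M2 = (+0.0480, -0.0480, 0)
  M3 = (-0.0480, -0.0480, 0)
rvec = (-0.4944, -0.0333, -0.0937), |rvec| = θ = 0.50430 rad = 28.894°
Rodrigues: sinθ=0.48320, 1−cosθ=0.12449; R = I + sinθ·[k]× + (1−cosθ)·[k]×²:
    [+0.99516 +0.09784 -0.00923]
    [-0.08172 +0.87606 +0.47524]
    [+0.05458 -0.47218 +0.87981]
t = (-0.0135, 0.0742, 0.5188) m
M0: Pc = R·M0+t = (-0.05657, +0.12017, +0.49352); u = 546.3·(-0.05657)/0.49352 + 337.0 = 274.3778, v = 809.1·(+0.12017)/0.49352 + 232.1 = 429.1195
M1: Pc = R·M1+t = (+0.03896, +0.11233, +0.49876); u = 546.3·(+0.03896)/0.49876 + 337.0 = 379.6782, v = 809.1·(+0.11233)/0.49876 + 232.1 = 414.3230
M2: Pc = R·M2+t = (+0.02957, +0.02823, +0.54408); u = 546.3·(+0.02957)/0.54408 + 337.0 = 366.6919, v = 809.1·(+0.02823)/0.54408 + 232.1 = 274.0757
M3: Pc = R·M3+t = (-0.06596, +0.03607, +0.53884); u = 546.3·(-0.06596)/0.53884 + 337.0 = 270.1235, v = 809.1·(+0.03607)/0.53884 + 232.1 = 286.2636

c0=(274.38, 429.12) c1=(379.68, 414.32) c2=(366.69, 274.08) c3=(270.12, 286.26)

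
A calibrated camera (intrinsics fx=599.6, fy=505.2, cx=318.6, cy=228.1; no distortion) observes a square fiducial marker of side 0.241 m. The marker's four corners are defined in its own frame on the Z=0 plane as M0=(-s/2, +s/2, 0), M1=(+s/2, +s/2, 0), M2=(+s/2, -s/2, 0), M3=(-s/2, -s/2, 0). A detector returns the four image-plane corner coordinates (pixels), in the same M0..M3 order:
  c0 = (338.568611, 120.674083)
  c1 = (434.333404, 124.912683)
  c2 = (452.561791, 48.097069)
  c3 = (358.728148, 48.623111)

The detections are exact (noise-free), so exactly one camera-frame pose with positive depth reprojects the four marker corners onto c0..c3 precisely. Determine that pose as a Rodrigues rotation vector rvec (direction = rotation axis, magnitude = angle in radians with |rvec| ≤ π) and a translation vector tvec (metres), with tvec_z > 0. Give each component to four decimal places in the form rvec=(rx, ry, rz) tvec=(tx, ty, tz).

rvec=(-0.2456, 0.3777, 0.1832) tvec=(0.1864, -0.4162, 1.4687)

Intrinsics K: fx=599.6, fy=505.2, cx=318.6, cy=228.1
Marker side s = 0.241 m; corners in marker frame (Z=0):
  M0 = (-0.1205, +0.1205, 0)
  M1 = (+0.1205, +0.1205, 0)
  M2 = (+0.1205, -0.1205, 0)
  M3 = (-0.1205, -0.1205, 0)
Detected image corners:
  c0 = (338.568611, 120.674083) px
  c1 = (434.333404, 124.912683) px
  c2 = (452.561791, 48.097069) px
  c3 = (358.728148, 48.623111) px
Planar DLT: solve 8×8 A·h = b for H (H[2,2]=1):
  H  [+289.45580 -134.26976 +394.70965]
  H  [-14.89795 +296.76332 +84.93029]
  H  [-0.26218 -0.13761 +1.00000]
B = K⁻¹H; ‖b₁‖=0.680878, ‖b₂‖=0.680878; λ = 2/(‖b₁‖+‖b₂‖) = 1.468692, sign → tz>0 ⇒ λ=+1.468692
r₁ = λ·B[:,0] = (+0.91361,+0.13055,-0.38506); r₂ = λ·B[:,1] = (-0.22150,+0.95399,-0.20211)
r₃ = r₁×r₂ = (+0.34096,+0.26994,+0.90049); SVD([r₁ r₂ r₃]) → R = UVᵀ:
  R  [+0.91361 -0.22150 +0.34096]
  R  [+0.13055 +0.95399 +0.26994]
  R  [-0.38506 -0.20211 +0.90049]
t = (+0.18643, -0.41622, +1.46869) m
tr R = 2.768089; θ = arccos((tr R − 1)/2) = 0.486351 rad = 27.866°
axis k = ((R−Rᵀ)₃₂, (R−Rᵀ)₁₃, (R−Rᵀ)₂₁) / (2 sinθ) = (-0.504964, +0.776652, +0.376595)
rvec = θ·k = (-0.245590, +0.377725, +0.183157)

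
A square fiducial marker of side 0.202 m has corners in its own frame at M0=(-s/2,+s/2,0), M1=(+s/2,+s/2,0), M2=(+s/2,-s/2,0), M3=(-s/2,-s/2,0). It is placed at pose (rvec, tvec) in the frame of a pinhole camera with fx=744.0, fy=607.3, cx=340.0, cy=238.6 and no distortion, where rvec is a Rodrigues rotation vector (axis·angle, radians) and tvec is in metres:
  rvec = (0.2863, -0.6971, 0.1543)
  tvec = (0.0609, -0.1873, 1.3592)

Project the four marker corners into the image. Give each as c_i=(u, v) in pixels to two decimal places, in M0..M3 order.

c0=(317.76, 194.30) c1=(398.51, 202.11) c2=(425.36, 118.04) c3=(344.73, 101.28)

Intrinsics K: fx=744.0, fy=607.3, cx=340.0, cy=238.6
Marker side s = 0.202 m; corners in marker frame (Z=0):
  M0 = (-0.1010, +0.1010, 0)
  M1 = (+0.1010, +0.1010, 0)
  M2 = (+0.1010, -0.1010, 0)
  M3 = (-0.1010, -0.1010, 0)
rvec = (0.2863, -0.6971, 0.1543), |rvec| = θ = 0.76924 rad = 44.074°
Rodrigues: sinθ=0.69559, 1−cosθ=0.28156; R = I + sinθ·[k]× + (1−cosθ)·[k]×²:
    [+0.75744 -0.23449 -0.60934]
    [+0.04456 +0.94967 -0.31007]
    [+0.65138 +0.20771 +0.72977]
t = (0.0609, -0.1873, 1.3592) m
M0: Pc = R·M0+t = (-0.03929, -0.09588, +1.31439); u = 744.0·(-0.03929)/1.31439 + 340.0 = 317.7627, v = 607.3·(-0.09588)/1.31439 + 238.6 = 194.2977
M1: Pc = R·M1+t = (+0.11372, -0.08688, +1.44597); u = 744.0·(+0.11372)/1.44597 + 340.0 = 398.5119, v = 607.3·(-0.08688)/1.44597 + 238.6 = 202.1096
M2: Pc = R·M2+t = (+0.16109, -0.27872, +1.40401); u = 744.0·(+0.16109)/1.40401 + 340.0 = 425.3609, v = 607.3·(-0.27872)/1.40401 + 238.6 = 118.0424
M3: Pc = R·M3+t = (+0.00808, -0.28772, +1.27243); u = 744.0·(+0.00808)/1.27243 + 340.0 = 344.7255, v = 607.3·(-0.28772)/1.27243 + 238.6 = 101.2798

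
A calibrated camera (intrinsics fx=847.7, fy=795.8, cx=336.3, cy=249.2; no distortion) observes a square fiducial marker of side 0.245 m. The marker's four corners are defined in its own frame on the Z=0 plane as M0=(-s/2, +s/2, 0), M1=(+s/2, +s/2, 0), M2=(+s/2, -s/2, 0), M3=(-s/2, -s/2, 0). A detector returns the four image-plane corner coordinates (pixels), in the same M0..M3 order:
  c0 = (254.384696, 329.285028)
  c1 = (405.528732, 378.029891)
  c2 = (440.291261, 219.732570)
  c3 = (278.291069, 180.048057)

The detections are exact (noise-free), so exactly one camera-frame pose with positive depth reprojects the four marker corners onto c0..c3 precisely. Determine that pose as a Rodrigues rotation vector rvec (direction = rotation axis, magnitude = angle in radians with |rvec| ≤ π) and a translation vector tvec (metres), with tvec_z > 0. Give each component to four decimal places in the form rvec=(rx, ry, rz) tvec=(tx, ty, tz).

Intrinsics K: fx=847.7, fy=795.8, cx=336.3, cy=249.2
Marker side s = 0.245 m; corners in marker frame (Z=0):
  M0 = (-0.1225, +0.1225, 0)
  M1 = (+0.1225, +0.1225, 0)
  M2 = (+0.1225, -0.1225, 0)
  M3 = (-0.1225, -0.1225, 0)
Detected image corners:
  c0 = (254.384696, 329.285028) px
  c1 = (405.528732, 378.029891) px
  c2 = (440.291261, 219.732570) px
  c3 = (278.291069, 180.048057) px
Planar DLT: solve 8×8 A·h = b for H (H[2,2]=1):
  H  [+533.20109 -41.09305 +341.28925]
  H  [+96.44651 +689.42023 +278.07324]
  H  [-0.30542 +0.22578 +1.00000]
B = K⁻¹H; ‖b₁‖=0.838480, ‖b₂‖=0.838480; λ = 2/(‖b₁‖+‖b₂‖) = 1.192635, sign → tz>0 ⇒ λ=+1.192635
r₁ = λ·B[:,0] = (+0.89467,+0.25861,-0.36426); r₂ = λ·B[:,1] = (-0.16464,+0.94888,+0.26928)
r₃ = r₁×r₂ = (+0.41528,-0.18094,+0.89152); SVD([r₁ r₂ r₃]) → R = UVᵀ:
  R  [+0.89467 -0.16464 +0.41528]
  R  [+0.25861 +0.94888 -0.18094]
  R  [-0.36426 +0.26928 +0.89152]
t = (+0.00702, +0.04327, +1.19263) m
tr R = 2.735077; θ = arccos((tr R − 1)/2) = 0.520565 rad = 29.826°
axis k = ((R−Rᵀ)₃₂, (R−Rᵀ)₁₃, (R−Rᵀ)₂₁) / (2 sinθ) = (+0.452601, +0.783655, +0.425486)
rvec = θ·k = (+0.235608, +0.407943, +0.221493)

rvec=(0.2356, 0.4079, 0.2215) tvec=(0.0070, 0.0433, 1.1926)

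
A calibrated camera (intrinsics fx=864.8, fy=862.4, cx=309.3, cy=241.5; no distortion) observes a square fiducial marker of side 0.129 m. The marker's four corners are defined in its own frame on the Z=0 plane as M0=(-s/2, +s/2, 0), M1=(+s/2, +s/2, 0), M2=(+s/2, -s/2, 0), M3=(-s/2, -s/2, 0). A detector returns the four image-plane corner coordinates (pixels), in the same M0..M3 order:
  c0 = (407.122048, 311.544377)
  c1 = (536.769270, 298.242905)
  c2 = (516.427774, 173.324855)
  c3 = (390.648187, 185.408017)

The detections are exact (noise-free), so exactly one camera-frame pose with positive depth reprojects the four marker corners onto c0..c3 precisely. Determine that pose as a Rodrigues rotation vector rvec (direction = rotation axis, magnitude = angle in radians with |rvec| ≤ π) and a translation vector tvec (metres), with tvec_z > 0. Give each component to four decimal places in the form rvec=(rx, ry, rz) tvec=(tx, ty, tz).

Intrinsics K: fx=864.8, fy=862.4, cx=309.3, cy=241.5
Marker side s = 0.129 m; corners in marker frame (Z=0):
  M0 = (-0.0645, +0.0645, 0)
  M1 = (+0.0645, +0.0645, 0)
  M2 = (+0.0645, -0.0645, 0)
  M3 = (-0.0645, -0.0645, 0)
Detected image corners:
  c0 = (407.122048, 311.544377) px
  c1 = (536.769270, 298.242905) px
  c2 = (516.427774, 173.324855) px
  c3 = (390.648187, 185.408017) px
Planar DLT: solve 8×8 A·h = b for H (H[2,2]=1):
  H  [+1013.28121 +30.72668 +462.80718]
  H  [-86.02575 +914.45036 +241.12929]
  H  [+0.05076 -0.24207 +1.00000]
B = K⁻¹H; ‖b₁‖=1.160267, ‖b₂‖=1.160267; λ = 2/(‖b₁‖+‖b₂‖) = 0.861871, sign → tz>0 ⇒ λ=+0.861871
r₁ = λ·B[:,0] = (+0.99420,-0.09822,+0.04375); r₂ = λ·B[:,1] = (+0.10524,+0.97231,-0.20864)
r₃ = r₁×r₂ = (-0.02204,+0.21203,+0.97701); SVD([r₁ r₂ r₃]) → R = UVᵀ:
  R  [+0.99420 +0.10524 -0.02204]
  R  [-0.09822 +0.97231 +0.21203]
  R  [+0.04375 -0.20864 +0.97701]
t = (+0.15299, -0.00037, +0.86187) m
tr R = 2.943531; θ = arccos((tr R − 1)/2) = 0.238195 rad = 13.648°
axis k = ((R−Rᵀ)₃₂, (R−Rᵀ)₁₃, (R−Rᵀ)₂₁) / (2 sinθ) = (-0.891436, -0.139422, -0.431166)
rvec = θ·k = (-0.212336, -0.033210, -0.102702)

rvec=(-0.2123, -0.0332, -0.1027) tvec=(0.1530, -0.0004, 0.8619)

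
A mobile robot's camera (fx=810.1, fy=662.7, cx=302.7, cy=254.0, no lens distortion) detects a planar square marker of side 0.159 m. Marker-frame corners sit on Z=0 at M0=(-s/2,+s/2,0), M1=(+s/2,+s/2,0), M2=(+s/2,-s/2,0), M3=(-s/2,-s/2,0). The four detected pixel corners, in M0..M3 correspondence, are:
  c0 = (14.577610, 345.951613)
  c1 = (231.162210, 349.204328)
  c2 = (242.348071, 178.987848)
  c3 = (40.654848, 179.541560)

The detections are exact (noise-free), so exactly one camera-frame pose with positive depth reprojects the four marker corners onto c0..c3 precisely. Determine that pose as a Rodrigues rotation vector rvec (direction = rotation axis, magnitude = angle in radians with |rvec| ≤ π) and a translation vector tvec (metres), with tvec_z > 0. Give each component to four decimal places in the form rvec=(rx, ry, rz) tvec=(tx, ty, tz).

rvec=(-0.2826, 0.0823, 0.0179) tvec=(-0.1277, 0.0058, 0.6037)

Intrinsics K: fx=810.1, fy=662.7, cx=302.7, cy=254.0
Marker side s = 0.159 m; corners in marker frame (Z=0):
  M0 = (-0.0795, +0.0795, 0)
  M1 = (+0.0795, +0.0795, 0)
  M2 = (+0.0795, -0.0795, 0)
  M3 = (-0.0795, -0.0795, 0)
Detected image corners:
  c0 = (14.577610, 345.951613) px
  c1 = (231.162210, 349.204328) px
  c2 = (242.348071, 178.987848) px
  c3 = (40.654848, 179.541560) px
Planar DLT: solve 8×8 A·h = b for H (H[2,2]=1):
  H  [+1295.31241 -178.52214 +131.37473]
  H  [-28.44592 +937.22571 +260.33521]
  H  [-0.13854 -0.46016 +1.00000]
B = K⁻¹H; ‖b₁‖=1.656557, ‖b₂‖=1.656557; λ = 2/(‖b₁‖+‖b₂‖) = 0.603662, sign → tz>0 ⇒ λ=+0.603662
r₁ = λ·B[:,0] = (+0.99648,+0.00614,-0.08363); r₂ = λ·B[:,1] = (-0.02923,+0.96020,-0.27778)
r₃ = r₁×r₂ = (+0.07860,+0.27925,+0.95700); SVD([r₁ r₂ r₃]) → R = UVᵀ:
  R  [+0.99648 -0.02923 +0.07860]
  R  [+0.00614 +0.96020 +0.27925]
  R  [-0.08363 -0.27778 +0.95700]
t = (-0.12767, +0.00577, +0.60366) m
tr R = 2.913673; θ = arccos((tr R − 1)/2) = 0.294881 rad = 16.895°
axis k = ((R−Rᵀ)₃₂, (R−Rᵀ)₁₃, (R−Rᵀ)₂₁) / (2 sinθ) = (-0.958329, +0.279108, +0.060864)
rvec = θ·k = (-0.282593, +0.082304, +0.017948)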